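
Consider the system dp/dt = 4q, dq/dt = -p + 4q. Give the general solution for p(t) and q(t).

p(t) = -2K_1e^(2t) - 2K_2te^(2t) - K_2e^(2t), q(t) = -K_1e^(2t) - K_2te^(2t) - K_2e^(2t)

Coefficient matrix A = [[0, 4], [-1, 4]].
Characteristic polynomial det(A - λI) = λ^2 - 4λ + 4 = 0.
Single eigenvalue λ = 2 with algebraic multiplicity 2.
Eigenvector v = (-2,-1); generalized eigenvector w with (A-λI)w=v is (-1,-1).
General solution: e^(2t)[K_1·v + K_2·(t·v + w)].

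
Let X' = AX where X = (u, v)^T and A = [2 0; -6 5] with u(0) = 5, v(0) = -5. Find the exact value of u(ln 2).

A = [[2,0],[-6,5]]; eigenvalues λ = 5, 2.
Eigenvectors: (0,1) for λ=5, (1,2) for λ=2.
From the initial condition, c_1 = -15, c_2 = 5.
u(ln 2) = (-15)(2^5)(0) + (5)(2^2)(1) = 20.

20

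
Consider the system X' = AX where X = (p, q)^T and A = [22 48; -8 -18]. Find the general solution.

Coefficient matrix A = [[22, 48], [-8, -18]].
Characteristic polynomial det(A - λI) = λ^2 - 4λ - 12 = 0.
Eigenvalues λ = 6, -2.
For λ=6: (A-λI) row 1 is [16, 48], so an eigenvector is (3, -1).
For λ=-2: (A-λI) row 1 is [24, 48], so an eigenvector is (-2, 1).
General solution: C_1e^(6t)(3,-1) + C_2e^(-2t)(-2,1).

p(t) = 3C_1e^(6t) - 2C_2e^(-2t), q(t) = -C_1e^(6t) + C_2e^(-2t)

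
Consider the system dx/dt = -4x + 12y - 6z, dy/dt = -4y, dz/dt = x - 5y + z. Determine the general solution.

Coefficient matrix A = [[-4, 12, -6], [0, -4, 0], [1, -5, 1]].
det(A - λI) = 0 gives eigenvalues λ = -2, -4, -1.
For λ=-2: eigenvector (3,0,-1).
For λ=-4: eigenvector (-5,1,2).
For λ=-1: eigenvector (-2,0,1).
General solution: K_1e^(-2t)(3,0,-1) + K_2e^(-4t)(-5,1,2) + K_3e^(-t)(-2,0,1).

x(t) = 3K_1e^(-2t) - 5K_2e^(-4t) - 2K_3e^(-t), y(t) = K_2e^(-4t), z(t) = -K_1e^(-2t) + 2K_2e^(-4t) + K_3e^(-t)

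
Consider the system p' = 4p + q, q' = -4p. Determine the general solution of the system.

Coefficient matrix A = [[4, 1], [-4, 0]].
Characteristic polynomial det(A - λI) = λ^2 - 4λ + 4 = 0.
Single eigenvalue λ = 2 with algebraic multiplicity 2.
Eigenvector v = (1,-2); generalized eigenvector w with (A-λI)w=v is (0,1).
General solution: e^(2t)[c_1·v + c_2·(t·v + w)].

p(t) = c_1e^(2t) + c_2te^(2t), q(t) = -2c_1e^(2t) - 2c_2te^(2t) + c_2e^(2t)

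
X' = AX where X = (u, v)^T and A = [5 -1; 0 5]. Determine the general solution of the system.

u(t) = C_1e^(5t) + C_2te^(5t) + 3C_2e^(5t), v(t) = -C_2e^(5t)

Coefficient matrix A = [[5, -1], [0, 5]].
Characteristic polynomial det(A - λI) = λ^2 - 10λ + 25 = 0.
Single eigenvalue λ = 5 with algebraic multiplicity 2.
Eigenvector v = (1,0); generalized eigenvector w with (A-λI)w=v is (3,-1).
General solution: e^(5t)[C_1·v + C_2·(t·v + w)].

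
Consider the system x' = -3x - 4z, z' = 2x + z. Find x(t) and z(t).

x(t) = c_1e^(-t)sin(2t) - c_1e^(-t)cos(2t) - c_2e^(-t)sin(2t) - c_2e^(-t)cos(2t), z(t) = -c_1e^(-t)sin(2t) + c_2e^(-t)cos(2t)

Coefficient matrix A = [[-3, -4], [2, 1]].
Characteristic polynomial det(A - λI) = λ^2 + 2λ + 5 = 0.
Eigenvalues λ = -1 ± 2i (complex conjugate pair).
For λ=-1+2i: an eigenvector is (-1,0) - i(1,-1) = (-1 - i, 0 + i).
A real fundamental pair from Re and Im of e^((-1+2i)t)v: X_1 = e^(-t)(cos(2t)·(-1,0) + sin(2t)·(1,-1)), X_2 = e^(-t)(sin(2t)·(-1,0) - cos(2t)·(1,-1)).
General solution: c_1X_1 + c_2X_2.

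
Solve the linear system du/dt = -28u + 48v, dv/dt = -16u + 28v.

u(t) = -2K_1e^(-4t) + 3K_2e^(4t), v(t) = -K_1e^(-4t) + 2K_2e^(4t)

Coefficient matrix A = [[-28, 48], [-16, 28]].
Characteristic polynomial det(A - λI) = λ^2 - 16 = 0.
Eigenvalues λ = -4, 4.
For λ=-4: (A-λI) row 1 is [-24, 48], so an eigenvector is (-2, -1).
For λ=4: (A-λI) row 1 is [-32, 48], so an eigenvector is (3, 2).
General solution: K_1e^(-4t)(-2,-1) + K_2e^(4t)(3,2).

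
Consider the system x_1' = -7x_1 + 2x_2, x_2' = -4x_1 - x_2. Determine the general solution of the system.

Coefficient matrix A = [[-7, 2], [-4, -1]].
Characteristic polynomial det(A - λI) = λ^2 + 8λ + 15 = 0.
Eigenvalues λ = -3, -5.
For λ=-3: (A-λI) row 1 is [-4, 2], so an eigenvector is (1, 2).
For λ=-5: (A-λI) row 1 is [-2, 2], so an eigenvector is (-1, -1).
General solution: K_1e^(-3t)(1,2) + K_2e^(-5t)(-1,-1).

x_1(t) = K_1e^(-3t) - K_2e^(-5t), x_2(t) = 2K_1e^(-3t) - K_2e^(-5t)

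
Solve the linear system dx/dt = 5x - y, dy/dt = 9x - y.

x(t) = K_1e^(2t) + K_2te^(2t), y(t) = 3K_1e^(2t) + 3K_2te^(2t) - K_2e^(2t)

Coefficient matrix A = [[5, -1], [9, -1]].
Characteristic polynomial det(A - λI) = λ^2 - 4λ + 4 = 0.
Single eigenvalue λ = 2 with algebraic multiplicity 2.
Eigenvector v = (1,3); generalized eigenvector w with (A-λI)w=v is (0,-1).
General solution: e^(2t)[K_1·v + K_2·(t·v + w)].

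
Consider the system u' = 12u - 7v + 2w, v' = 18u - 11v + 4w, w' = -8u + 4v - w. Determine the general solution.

u(t) = 2c_1e^(-t) + c_2e^(3t) - c_3e^(-2t), v(t) = 4c_1e^(-t) + c_2e^(3t) - 2c_3e^(-2t), w(t) = c_1e^(-t) - c_2e^(3t)

Coefficient matrix A = [[12, -7, 2], [18, -11, 4], [-8, 4, -1]].
det(A - λI) = 0 gives eigenvalues λ = -1, 3, -2.
For λ=-1: eigenvector (2,4,1).
For λ=3: eigenvector (1,1,-1).
For λ=-2: eigenvector (-1,-2,0).
General solution: c_1e^(-t)(2,4,1) + c_2e^(3t)(1,1,-1) + c_3e^(-2t)(-1,-2,0).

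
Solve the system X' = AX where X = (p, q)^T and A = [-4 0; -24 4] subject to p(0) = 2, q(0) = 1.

p(t) = 2e^(-4t), q(t) = -5e^(4t) + 6e^(-4t)

Coefficient matrix A = [[-4, 0], [-24, 4]].
Characteristic polynomial det(A - λI) = λ^2 - 16 = 0.
Eigenvalues λ = 4, -4.
For λ=4: (A-λI) row 1 is [-8, 0], so an eigenvector is (0, 1).
For λ=-4: (A-λI) row 2 is [-24, 8], so an eigenvector is (1, 3).
General solution: C_1e^(4t)(0,1) + C_2e^(-4t)(1,3).
Applying p(0)=2, q(0)=1 gives C_1=-5, C_2=2.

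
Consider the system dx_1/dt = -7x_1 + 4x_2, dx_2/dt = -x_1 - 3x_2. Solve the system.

x_1(t) = 2K_1e^(-5t) + 2K_2te^(-5t) + K_2e^(-5t), x_2(t) = K_1e^(-5t) + K_2te^(-5t) + K_2e^(-5t)

Coefficient matrix A = [[-7, 4], [-1, -3]].
Characteristic polynomial det(A - λI) = λ^2 + 10λ + 25 = 0.
Single eigenvalue λ = -5 with algebraic multiplicity 2.
Eigenvector v = (2,1); generalized eigenvector w with (A-λI)w=v is (1,1).
General solution: e^(-5t)[K_1·v + K_2·(t·v + w)].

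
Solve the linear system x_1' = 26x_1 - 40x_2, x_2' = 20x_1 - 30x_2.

Coefficient matrix A = [[26, -40], [20, -30]].
Characteristic polynomial det(A - λI) = λ^2 + 4λ + 20 = 0.
Eigenvalues λ = -2 ± 4i (complex conjugate pair).
For λ=-2+4i: an eigenvector is (-3,-2) - i(-1,-1) = (-3 + i, -2 + i).
A real fundamental pair from Re and Im of e^((-2+4i)t)v: X_1 = e^(-2t)(cos(4t)·(-3,-2) + sin(4t)·(-1,-1)), X_2 = e^(-2t)(sin(4t)·(-3,-2) - cos(4t)·(-1,-1)).
General solution: C_1X_1 + C_2X_2.

x_1(t) = -C_1e^(-2t)sin(4t) - 3C_1e^(-2t)cos(4t) - 3C_2e^(-2t)sin(4t) + C_2e^(-2t)cos(4t), x_2(t) = -C_1e^(-2t)sin(4t) - 2C_1e^(-2t)cos(4t) - 2C_2e^(-2t)sin(4t) + C_2e^(-2t)cos(4t)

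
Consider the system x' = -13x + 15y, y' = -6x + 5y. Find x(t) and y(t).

Coefficient matrix A = [[-13, 15], [-6, 5]].
Characteristic polynomial det(A - λI) = λ^2 + 8λ + 25 = 0.
Eigenvalues λ = -4 ± 3i (complex conjugate pair).
For λ=-4+3i: an eigenvector is (2,1) - i(-1,-1) = (2 + i, 1 + i).
A real fundamental pair from Re and Im of e^((-4+3i)t)v: X_1 = e^(-4t)(cos(3t)·(2,1) + sin(3t)·(-1,-1)), X_2 = e^(-4t)(sin(3t)·(2,1) - cos(3t)·(-1,-1)).
General solution: K_1X_1 + K_2X_2.

x(t) = -K_1e^(-4t)sin(3t) + 2K_1e^(-4t)cos(3t) + 2K_2e^(-4t)sin(3t) + K_2e^(-4t)cos(3t), y(t) = -K_1e^(-4t)sin(3t) + K_1e^(-4t)cos(3t) + K_2e^(-4t)sin(3t) + K_2e^(-4t)cos(3t)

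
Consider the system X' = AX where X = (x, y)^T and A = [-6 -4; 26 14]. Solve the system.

x(t) = C_1e^(4t)sin(2t) - C_1e^(4t)cos(2t) - C_2e^(4t)sin(2t) - C_2e^(4t)cos(2t), y(t) = -3C_1e^(4t)sin(2t) + 2C_1e^(4t)cos(2t) + 2C_2e^(4t)sin(2t) + 3C_2e^(4t)cos(2t)

Coefficient matrix A = [[-6, -4], [26, 14]].
Characteristic polynomial det(A - λI) = λ^2 - 8λ + 20 = 0.
Eigenvalues λ = 4 ± 2i (complex conjugate pair).
For λ=4+2i: an eigenvector is (-1,2) - i(1,-3) = (-1 - i, 2 + 3i).
A real fundamental pair from Re and Im of e^((4+2i)t)v: X_1 = e^(4t)(cos(2t)·(-1,2) + sin(2t)·(1,-3)), X_2 = e^(4t)(sin(2t)·(-1,2) - cos(2t)·(1,-3)).
General solution: C_1X_1 + C_2X_2.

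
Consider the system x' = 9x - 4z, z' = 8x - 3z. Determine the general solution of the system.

x(t) = -K_1e^(t) + K_2e^(5t), z(t) = -2K_1e^(t) + K_2e^(5t)

Coefficient matrix A = [[9, -4], [8, -3]].
Characteristic polynomial det(A - λI) = λ^2 - 6λ + 5 = 0.
Eigenvalues λ = 1, 5.
For λ=1: (A-λI) row 1 is [8, -4], so an eigenvector is (-1, -2).
For λ=5: (A-λI) row 1 is [4, -4], so an eigenvector is (1, 1).
General solution: K_1e^(t)(-1,-2) + K_2e^(5t)(1,1).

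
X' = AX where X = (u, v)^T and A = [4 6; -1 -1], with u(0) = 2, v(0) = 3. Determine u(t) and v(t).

u(t) = 24e^(2t) - 22e^(t), v(t) = -8e^(2t) + 11e^(t)

Coefficient matrix A = [[4, 6], [-1, -1]].
Characteristic polynomial det(A - λI) = λ^2 - 3λ + 2 = 0.
Eigenvalues λ = 1, 2.
For λ=1: (A-λI) row 1 is [3, 6], so an eigenvector is (-2, 1).
For λ=2: (A-λI) row 1 is [2, 6], so an eigenvector is (3, -1).
General solution: K_1e^(t)(-2,1) + K_2e^(2t)(3,-1).
Applying u(0)=2, v(0)=3 gives K_1=11, K_2=8.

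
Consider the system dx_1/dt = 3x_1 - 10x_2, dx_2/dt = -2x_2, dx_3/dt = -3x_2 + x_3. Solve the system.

Coefficient matrix A = [[3, -10, 0], [0, -2, 0], [0, -3, 1]].
det(A - λI) = 0 gives eigenvalues λ = -2, 3, 1.
For λ=-2: eigenvector (2,1,1).
For λ=3: eigenvector (1,0,0).
For λ=1: eigenvector (0,0,1).
General solution: c_1e^(-2t)(2,1,1) + c_2e^(3t)(1,0,0) + c_3e^(t)(0,0,1).

x_1(t) = 2c_1e^(-2t) + c_2e^(3t), x_2(t) = c_1e^(-2t), x_3(t) = c_1e^(-2t) + c_3e^(t)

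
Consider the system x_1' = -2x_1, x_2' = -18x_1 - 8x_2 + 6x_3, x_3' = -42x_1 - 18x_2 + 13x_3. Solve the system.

Coefficient matrix A = [[-2, 0, 0], [-18, -8, 6], [-42, -18, 13]].
det(A - λI) = 0 gives eigenvalues λ = 1, 4, -2.
For λ=1: eigenvector (0,-2,-3).
For λ=4: eigenvector (0,1,2).
For λ=-2: eigenvector (1,1,4).
General solution: K_1e^(t)(0,-2,-3) + K_2e^(4t)(0,1,2) + K_3e^(-2t)(1,1,4).

x_1(t) = K_3e^(-2t), x_2(t) = -2K_1e^(t) + K_2e^(4t) + K_3e^(-2t), x_3(t) = -3K_1e^(t) + 2K_2e^(4t) + 4K_3e^(-2t)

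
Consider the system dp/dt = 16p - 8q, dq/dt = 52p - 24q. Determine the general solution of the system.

p(t) = -c_1e^(-4t)sin(4t) + c_1e^(-4t)cos(4t) + c_2e^(-4t)sin(4t) + c_2e^(-4t)cos(4t), q(t) = -2c_1e^(-4t)sin(4t) + 3c_1e^(-4t)cos(4t) + 3c_2e^(-4t)sin(4t) + 2c_2e^(-4t)cos(4t)

Coefficient matrix A = [[16, -8], [52, -24]].
Characteristic polynomial det(A - λI) = λ^2 + 8λ + 32 = 0.
Eigenvalues λ = -4 ± 4i (complex conjugate pair).
For λ=-4+4i: an eigenvector is (1,3) - i(-1,-2) = (1 + i, 3 + 2i).
A real fundamental pair from Re and Im of e^((-4+4i)t)v: X_1 = e^(-4t)(cos(4t)·(1,3) + sin(4t)·(-1,-2)), X_2 = e^(-4t)(sin(4t)·(1,3) - cos(4t)·(-1,-2)).
General solution: c_1X_1 + c_2X_2.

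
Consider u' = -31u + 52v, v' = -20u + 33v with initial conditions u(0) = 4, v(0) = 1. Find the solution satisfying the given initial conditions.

Coefficient matrix A = [[-31, 52], [-20, 33]].
Characteristic polynomial det(A - λI) = λ^2 - 2λ + 17 = 0.
Eigenvalues λ = 1 ± 4i (complex conjugate pair).
For λ=1+4i: an eigenvector is (2,1) - i(-3,-2) = (2 + 3i, 1 + 2i).
A real fundamental pair from Re and Im of e^((1+4i)t)v: X_1 = e^(t)(cos(4t)·(2,1) + sin(4t)·(-3,-2)), X_2 = e^(t)(sin(4t)·(2,1) - cos(4t)·(-3,-2)).
General solution: K_1X_1 + K_2X_2.
Applying u(0)=4, v(0)=1 gives K_1=5, K_2=-2.

u(t) = -19e^(t)sin(4t) + 4e^(t)cos(4t), v(t) = -12e^(t)sin(4t) + e^(t)cos(4t)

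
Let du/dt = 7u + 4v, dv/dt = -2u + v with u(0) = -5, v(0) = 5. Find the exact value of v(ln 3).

A = [[7,4],[-2,1]]; eigenvalues λ = 3, 5.
Eigenvectors: (1,-1) for λ=3, (2,-1) for λ=5.
From the initial condition, c_1 = -5, c_2 = 0.
v(ln 3) = (-5)(3^3)(-1) + (0)(3^5)(-1) = 135.

135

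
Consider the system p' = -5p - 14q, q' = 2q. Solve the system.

p(t) = C_1e^(-5t) + 2C_2e^(2t), q(t) = -C_2e^(2t)

Coefficient matrix A = [[-5, -14], [0, 2]].
Characteristic polynomial det(A - λI) = λ^2 + 3λ - 10 = 0.
Eigenvalues λ = -5, 2.
For λ=-5: (A-λI) row 1 is [0, -14], so an eigenvector is (1, 0).
For λ=2: (A-λI) row 1 is [-7, -14], so an eigenvector is (2, -1).
General solution: C_1e^(-5t)(1,0) + C_2e^(2t)(2,-1).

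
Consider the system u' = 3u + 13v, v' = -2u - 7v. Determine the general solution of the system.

Coefficient matrix A = [[3, 13], [-2, -7]].
Characteristic polynomial det(A - λI) = λ^2 + 4λ + 5 = 0.
Eigenvalues λ = -2 ± i (complex conjugate pair).
For λ=-2+i: an eigenvector is (-2,1) - i(3,-1) = (-2 - 3i, 1 + i).
A real fundamental pair from Re and Im of e^((-2+i)t)v: X_1 = e^(-2t)(cos(t)·(-2,1) + sin(t)·(3,-1)), X_2 = e^(-2t)(sin(t)·(-2,1) - cos(t)·(3,-1)).
General solution: c_1X_1 + c_2X_2.

u(t) = 3c_1e^(-2t)sin(t) - 2c_1e^(-2t)cos(t) - 2c_2e^(-2t)sin(t) - 3c_2e^(-2t)cos(t), v(t) = -c_1e^(-2t)sin(t) + c_1e^(-2t)cos(t) + c_2e^(-2t)sin(t) + c_2e^(-2t)cos(t)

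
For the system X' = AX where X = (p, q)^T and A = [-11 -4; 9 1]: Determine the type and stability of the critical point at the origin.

A = [[-11,-4],[9,1]]; det(A-λI) = λ^2 + 10λ + 25.
repeated λ = -5 with a single eigenvector.

stable improper node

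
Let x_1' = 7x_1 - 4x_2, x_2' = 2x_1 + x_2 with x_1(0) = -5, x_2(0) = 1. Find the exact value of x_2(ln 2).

A = [[7,-4],[2,1]]; eigenvalues λ = 5, 3.
Eigenvectors: (2,1) for λ=5, (-1,-1) for λ=3.
From the initial condition, c_1 = -6, c_2 = -7.
x_2(ln 2) = (-6)(2^5)(1) + (-7)(2^3)(-1) = -136.

-136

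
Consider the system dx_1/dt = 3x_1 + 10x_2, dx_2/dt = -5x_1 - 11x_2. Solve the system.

Coefficient matrix A = [[3, 10], [-5, -11]].
Characteristic polynomial det(A - λI) = λ^2 + 8λ + 17 = 0.
Eigenvalues λ = -4 ± i (complex conjugate pair).
For λ=-4+i: an eigenvector is (3,-2) - i(1,-1) = (3 - i, -2 + i).
A real fundamental pair from Re and Im of e^((-4+i)t)v: X_1 = e^(-4t)(cos(t)·(3,-2) + sin(t)·(1,-1)), X_2 = e^(-4t)(sin(t)·(3,-2) - cos(t)·(1,-1)).
General solution: K_1X_1 + K_2X_2.

x_1(t) = K_1e^(-4t)sin(t) + 3K_1e^(-4t)cos(t) + 3K_2e^(-4t)sin(t) - K_2e^(-4t)cos(t), x_2(t) = -K_1e^(-4t)sin(t) - 2K_1e^(-4t)cos(t) - 2K_2e^(-4t)sin(t) + K_2e^(-4t)cos(t)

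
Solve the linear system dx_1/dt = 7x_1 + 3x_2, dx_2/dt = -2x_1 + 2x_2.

Coefficient matrix A = [[7, 3], [-2, 2]].
Characteristic polynomial det(A - λI) = λ^2 - 9λ + 20 = 0.
Eigenvalues λ = 5, 4.
For λ=5: (A-λI) row 1 is [2, 3], so an eigenvector is (3, -2).
For λ=4: (A-λI) row 1 is [3, 3], so an eigenvector is (-1, 1).
General solution: K_1e^(5t)(3,-2) + K_2e^(4t)(-1,1).

x_1(t) = 3K_1e^(5t) - K_2e^(4t), x_2(t) = -2K_1e^(5t) + K_2e^(4t)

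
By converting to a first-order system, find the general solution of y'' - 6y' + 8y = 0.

Let x_1 = y, x_2 = y'. Then x_1' = x_2 and x_2' = -8x_1 + 6x_2.
A = [[0,1],[-8,6]]; det(A-λI) = λ^2 - 6λ + 8.
Eigenvalues λ = 2, 4 with eigenvectors (1,2), (1,4).

y(t) = c_1e^(2t) + c_2e^(4t)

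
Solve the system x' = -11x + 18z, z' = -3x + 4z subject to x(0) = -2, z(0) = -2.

x(t) = -8e^(-2t) + 6e^(-5t), z(t) = -4e^(-2t) + 2e^(-5t)

Coefficient matrix A = [[-11, 18], [-3, 4]].
Characteristic polynomial det(A - λI) = λ^2 + 7λ + 10 = 0.
Eigenvalues λ = -2, -5.
For λ=-2: (A-λI) row 1 is [-9, 18], so an eigenvector is (-2, -1).
For λ=-5: (A-λI) row 1 is [-6, 18], so an eigenvector is (3, 1).
General solution: C_1e^(-2t)(-2,-1) + C_2e^(-5t)(3,1).
Applying x(0)=-2, z(0)=-2 gives C_1=4, C_2=2.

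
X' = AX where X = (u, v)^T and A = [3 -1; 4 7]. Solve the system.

u(t) = -C_1e^(5t) - C_2te^(5t), v(t) = 2C_1e^(5t) + 2C_2te^(5t) + C_2e^(5t)

Coefficient matrix A = [[3, -1], [4, 7]].
Characteristic polynomial det(A - λI) = λ^2 - 10λ + 25 = 0.
Single eigenvalue λ = 5 with algebraic multiplicity 2.
Eigenvector v = (-1,2); generalized eigenvector w with (A-λI)w=v is (0,1).
General solution: e^(5t)[C_1·v + C_2·(t·v + w)].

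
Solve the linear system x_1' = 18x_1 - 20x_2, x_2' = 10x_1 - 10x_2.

Coefficient matrix A = [[18, -20], [10, -10]].
Characteristic polynomial det(A - λI) = λ^2 - 8λ + 20 = 0.
Eigenvalues λ = 4 ± 2i (complex conjugate pair).
For λ=4+2i: an eigenvector is (3,2) - i(1,1) = (3 - i, 2 - i).
A real fundamental pair from Re and Im of e^((4+2i)t)v: X_1 = e^(4t)(cos(2t)·(3,2) + sin(2t)·(1,1)), X_2 = e^(4t)(sin(2t)·(3,2) - cos(2t)·(1,1)).
General solution: c_1X_1 + c_2X_2.

x_1(t) = c_1e^(4t)sin(2t) + 3c_1e^(4t)cos(2t) + 3c_2e^(4t)sin(2t) - c_2e^(4t)cos(2t), x_2(t) = c_1e^(4t)sin(2t) + 2c_1e^(4t)cos(2t) + 2c_2e^(4t)sin(2t) - c_2e^(4t)cos(2t)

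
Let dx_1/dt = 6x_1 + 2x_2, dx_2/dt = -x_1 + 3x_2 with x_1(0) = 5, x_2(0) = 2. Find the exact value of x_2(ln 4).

A = [[6,2],[-1,3]]; eigenvalues λ = 5, 4.
Eigenvectors: (2,-1) for λ=5, (-1,1) for λ=4.
From the initial condition, c_1 = 7, c_2 = 9.
x_2(ln 4) = (7)(4^5)(-1) + (9)(4^4)(1) = -4864.

-4864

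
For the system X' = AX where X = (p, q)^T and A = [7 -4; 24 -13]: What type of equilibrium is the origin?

A = [[7,-4],[24,-13]]; det(A-λI) = λ^2 + 6λ + 5.
λ = -5, -1: both negative.

stable node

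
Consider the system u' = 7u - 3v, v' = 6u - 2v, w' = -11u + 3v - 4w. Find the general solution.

u(t) = c_1e^(4t) - c_2e^(t), v(t) = c_1e^(4t) - 2c_2e^(t), w(t) = -c_1e^(4t) + c_2e^(t) + c_3e^(-4t)

Coefficient matrix A = [[7, -3, 0], [6, -2, 0], [-11, 3, -4]].
det(A - λI) = 0 gives eigenvalues λ = 4, 1, -4.
For λ=4: eigenvector (1,1,-1).
For λ=1: eigenvector (-1,-2,1).
For λ=-4: eigenvector (0,0,1).
General solution: c_1e^(4t)(1,1,-1) + c_2e^(t)(-1,-2,1) + c_3e^(-4t)(0,0,1).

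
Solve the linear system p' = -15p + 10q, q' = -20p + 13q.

Coefficient matrix A = [[-15, 10], [-20, 13]].
Characteristic polynomial det(A - λI) = λ^2 + 2λ + 5 = 0.
Eigenvalues λ = -1 ± 2i (complex conjugate pair).
For λ=-1+2i: an eigenvector is (-1,-1) - i(2,3) = (-1 - 2i, -1 - 3i).
A real fundamental pair from Re and Im of e^((-1+2i)t)v: X_1 = e^(-t)(cos(2t)·(-1,-1) + sin(2t)·(2,3)), X_2 = e^(-t)(sin(2t)·(-1,-1) - cos(2t)·(2,3)).
General solution: K_1X_1 + K_2X_2.

p(t) = 2K_1e^(-t)sin(2t) - K_1e^(-t)cos(2t) - K_2e^(-t)sin(2t) - 2K_2e^(-t)cos(2t), q(t) = 3K_1e^(-t)sin(2t) - K_1e^(-t)cos(2t) - K_2e^(-t)sin(2t) - 3K_2e^(-t)cos(2t)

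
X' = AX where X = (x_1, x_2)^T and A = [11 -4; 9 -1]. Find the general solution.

x_1(t) = -2K_1e^(5t) - 2K_2te^(5t) - K_2e^(5t), x_2(t) = -3K_1e^(5t) - 3K_2te^(5t) - K_2e^(5t)

Coefficient matrix A = [[11, -4], [9, -1]].
Characteristic polynomial det(A - λI) = λ^2 - 10λ + 25 = 0.
Single eigenvalue λ = 5 with algebraic multiplicity 2.
Eigenvector v = (-2,-3); generalized eigenvector w with (A-λI)w=v is (-1,-1).
General solution: e^(5t)[K_1·v + K_2·(t·v + w)].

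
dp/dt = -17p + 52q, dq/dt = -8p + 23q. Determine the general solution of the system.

Coefficient matrix A = [[-17, 52], [-8, 23]].
Characteristic polynomial det(A - λI) = λ^2 - 6λ + 25 = 0.
Eigenvalues λ = 3 ± 4i (complex conjugate pair).
For λ=3+4i: an eigenvector is (-3,-1) - i(2,1) = (-3 - 2i, -1 - i).
A real fundamental pair from Re and Im of e^((3+4i)t)v: X_1 = e^(3t)(cos(4t)·(-3,-1) + sin(4t)·(2,1)), X_2 = e^(3t)(sin(4t)·(-3,-1) - cos(4t)·(2,1)).
General solution: K_1X_1 + K_2X_2.

p(t) = 2K_1e^(3t)sin(4t) - 3K_1e^(3t)cos(4t) - 3K_2e^(3t)sin(4t) - 2K_2e^(3t)cos(4t), q(t) = K_1e^(3t)sin(4t) - K_1e^(3t)cos(4t) - K_2e^(3t)sin(4t) - K_2e^(3t)cos(4t)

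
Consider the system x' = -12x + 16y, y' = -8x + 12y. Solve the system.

x(t) = -2c_1e^(-4t) - c_2e^(4t), y(t) = -c_1e^(-4t) - c_2e^(4t)

Coefficient matrix A = [[-12, 16], [-8, 12]].
Characteristic polynomial det(A - λI) = λ^2 - 16 = 0.
Eigenvalues λ = -4, 4.
For λ=-4: (A-λI) row 1 is [-8, 16], so an eigenvector is (-2, -1).
For λ=4: (A-λI) row 1 is [-16, 16], so an eigenvector is (-1, -1).
General solution: c_1e^(-4t)(-2,-1) + c_2e^(4t)(-1,-1).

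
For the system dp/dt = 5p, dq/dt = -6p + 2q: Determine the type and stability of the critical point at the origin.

unstable node

A = [[5,0],[-6,2]]; det(A-λI) = λ^2 - 7λ + 10.
λ = 2, 5: both positive.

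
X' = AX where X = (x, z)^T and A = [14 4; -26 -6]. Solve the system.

x(t) = -K_1e^(4t)sin(2t) - K_1e^(4t)cos(2t) - K_2e^(4t)sin(2t) + K_2e^(4t)cos(2t), z(t) = 3K_1e^(4t)sin(2t) + 2K_1e^(4t)cos(2t) + 2K_2e^(4t)sin(2t) - 3K_2e^(4t)cos(2t)

Coefficient matrix A = [[14, 4], [-26, -6]].
Characteristic polynomial det(A - λI) = λ^2 - 8λ + 20 = 0.
Eigenvalues λ = 4 ± 2i (complex conjugate pair).
For λ=4+2i: an eigenvector is (-1,2) - i(-1,3) = (-1 + i, 2 - 3i).
A real fundamental pair from Re and Im of e^((4+2i)t)v: X_1 = e^(4t)(cos(2t)·(-1,2) + sin(2t)·(-1,3)), X_2 = e^(4t)(sin(2t)·(-1,2) - cos(2t)·(-1,3)).
General solution: K_1X_1 + K_2X_2.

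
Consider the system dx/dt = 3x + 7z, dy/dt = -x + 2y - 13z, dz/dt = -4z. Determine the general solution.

Coefficient matrix A = [[3, 0, 7], [-1, 2, -13], [0, 0, -4]].
det(A - λI) = 0 gives eigenvalues λ = 3, 2, -4.
For λ=3: eigenvector (1,-1,0).
For λ=2: eigenvector (0,1,0).
For λ=-4: eigenvector (-1,2,1).
General solution: c_1e^(3t)(1,-1,0) + c_2e^(2t)(0,1,0) + c_3e^(-4t)(-1,2,1).

x(t) = c_1e^(3t) - c_3e^(-4t), y(t) = -c_1e^(3t) + c_2e^(2t) + 2c_3e^(-4t), z(t) = c_3e^(-4t)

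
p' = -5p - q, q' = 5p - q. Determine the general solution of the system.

p(t) = C_1e^(-3t)sin(t) - C_2e^(-3t)cos(t), q(t) = -2C_1e^(-3t)sin(t) - C_1e^(-3t)cos(t) - C_2e^(-3t)sin(t) + 2C_2e^(-3t)cos(t)

Coefficient matrix A = [[-5, -1], [5, -1]].
Characteristic polynomial det(A - λI) = λ^2 + 6λ + 10 = 0.
Eigenvalues λ = -3 ± i (complex conjugate pair).
For λ=-3+i: an eigenvector is (0,-1) - i(1,-2) = (0 - i, -1 + 2i).
A real fundamental pair from Re and Im of e^((-3+i)t)v: X_1 = e^(-3t)(cos(t)·(0,-1) + sin(t)·(1,-2)), X_2 = e^(-3t)(sin(t)·(0,-1) - cos(t)·(1,-2)).
General solution: C_1X_1 + C_2X_2.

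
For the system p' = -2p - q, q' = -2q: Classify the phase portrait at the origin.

stable improper node

A = [[-2,-1],[0,-2]]; det(A-λI) = λ^2 + 4λ + 4.
repeated λ = -2 with a single eigenvector.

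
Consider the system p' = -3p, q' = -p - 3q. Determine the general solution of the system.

p(t) = -C_2e^(-3t), q(t) = C_1e^(-3t) + C_2te^(-3t) + 3C_2e^(-3t)

Coefficient matrix A = [[-3, 0], [-1, -3]].
Characteristic polynomial det(A - λI) = λ^2 + 6λ + 9 = 0.
Single eigenvalue λ = -3 with algebraic multiplicity 2.
Eigenvector v = (0,1); generalized eigenvector w with (A-λI)w=v is (-1,3).
General solution: e^(-3t)[C_1·v + C_2·(t·v + w)].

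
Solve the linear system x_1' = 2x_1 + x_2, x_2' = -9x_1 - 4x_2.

Coefficient matrix A = [[2, 1], [-9, -4]].
Characteristic polynomial det(A - λI) = λ^2 + 2λ + 1 = 0.
Single eigenvalue λ = -1 with algebraic multiplicity 2.
Eigenvector v = (1,-3); generalized eigenvector w with (A-λI)w=v is (1,-2).
General solution: e^(-t)[c_1·v + c_2·(t·v + w)].

x_1(t) = c_1e^(-t) + c_2te^(-t) + c_2e^(-t), x_2(t) = -3c_1e^(-t) - 3c_2te^(-t) - 2c_2e^(-t)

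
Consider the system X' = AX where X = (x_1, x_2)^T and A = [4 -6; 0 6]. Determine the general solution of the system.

Coefficient matrix A = [[4, -6], [0, 6]].
Characteristic polynomial det(A - λI) = λ^2 - 10λ + 24 = 0.
Eigenvalues λ = 4, 6.
For λ=4: (A-λI) row 1 is [0, -6], so an eigenvector is (1, 0).
For λ=6: (A-λI) row 1 is [-2, -6], so an eigenvector is (-3, 1).
General solution: c_1e^(4t)(1,0) + c_2e^(6t)(-3,1).

x_1(t) = c_1e^(4t) - 3c_2e^(6t), x_2(t) = c_2e^(6t)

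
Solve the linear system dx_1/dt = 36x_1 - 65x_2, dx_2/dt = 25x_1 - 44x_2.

x_1(t) = -2K_1e^(-4t)sin(5t) + 3K_1e^(-4t)cos(5t) + 3K_2e^(-4t)sin(5t) + 2K_2e^(-4t)cos(5t), x_2(t) = -K_1e^(-4t)sin(5t) + 2K_1e^(-4t)cos(5t) + 2K_2e^(-4t)sin(5t) + K_2e^(-4t)cos(5t)

Coefficient matrix A = [[36, -65], [25, -44]].
Characteristic polynomial det(A - λI) = λ^2 + 8λ + 41 = 0.
Eigenvalues λ = -4 ± 5i (complex conjugate pair).
For λ=-4+5i: an eigenvector is (3,2) - i(-2,-1) = (3 + 2i, 2 + i).
A real fundamental pair from Re and Im of e^((-4+5i)t)v: X_1 = e^(-4t)(cos(5t)·(3,2) + sin(5t)·(-2,-1)), X_2 = e^(-4t)(sin(5t)·(3,2) - cos(5t)·(-2,-1)).
General solution: K_1X_1 + K_2X_2.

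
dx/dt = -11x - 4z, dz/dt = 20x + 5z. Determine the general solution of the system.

x(t) = K_1e^(-3t)sin(4t) - K_2e^(-3t)cos(4t), z(t) = -2K_1e^(-3t)sin(4t) - K_1e^(-3t)cos(4t) - K_2e^(-3t)sin(4t) + 2K_2e^(-3t)cos(4t)

Coefficient matrix A = [[-11, -4], [20, 5]].
Characteristic polynomial det(A - λI) = λ^2 + 6λ + 25 = 0.
Eigenvalues λ = -3 ± 4i (complex conjugate pair).
For λ=-3+4i: an eigenvector is (0,-1) - i(1,-2) = (0 - i, -1 + 2i).
A real fundamental pair from Re and Im of e^((-3+4i)t)v: X_1 = e^(-3t)(cos(4t)·(0,-1) + sin(4t)·(1,-2)), X_2 = e^(-3t)(sin(4t)·(0,-1) - cos(4t)·(1,-2)).
General solution: K_1X_1 + K_2X_2.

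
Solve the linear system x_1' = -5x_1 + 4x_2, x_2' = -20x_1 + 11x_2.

x_1(t) = C_1e^(3t)sin(4t) - C_2e^(3t)cos(4t), x_2(t) = 2C_1e^(3t)sin(4t) + C_1e^(3t)cos(4t) + C_2e^(3t)sin(4t) - 2C_2e^(3t)cos(4t)

Coefficient matrix A = [[-5, 4], [-20, 11]].
Characteristic polynomial det(A - λI) = λ^2 - 6λ + 25 = 0.
Eigenvalues λ = 3 ± 4i (complex conjugate pair).
For λ=3+4i: an eigenvector is (0,1) - i(1,2) = (0 - i, 1 - 2i).
A real fundamental pair from Re and Im of e^((3+4i)t)v: X_1 = e^(3t)(cos(4t)·(0,1) + sin(4t)·(1,2)), X_2 = e^(3t)(sin(4t)·(0,1) - cos(4t)·(1,2)).
General solution: C_1X_1 + C_2X_2.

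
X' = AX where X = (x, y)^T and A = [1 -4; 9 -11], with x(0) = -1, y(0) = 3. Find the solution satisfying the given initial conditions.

Coefficient matrix A = [[1, -4], [9, -11]].
Characteristic polynomial det(A - λI) = λ^2 + 10λ + 25 = 0.
Single eigenvalue λ = -5 with algebraic multiplicity 2.
Eigenvector v = (2,3); generalized eigenvector w with (A-λI)w=v is (1,1).
General solution: e^(-5t)[c_1·v + c_2·(t·v + w)].
Applying x(0)=-1, y(0)=3 gives c_1=4, c_2=-9.

x(t) = -18te^(-5t) - e^(-5t), y(t) = -27te^(-5t) + 3e^(-5t)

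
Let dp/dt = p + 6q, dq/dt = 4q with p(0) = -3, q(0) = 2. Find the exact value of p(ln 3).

A = [[1,6],[0,4]]; eigenvalues λ = 4, 1.
Eigenvectors: (-2,-1) for λ=4, (-1,0) for λ=1.
From the initial condition, c_1 = -2, c_2 = 7.
p(ln 3) = (-2)(3^4)(-2) + (7)(3^1)(-1) = 303.

303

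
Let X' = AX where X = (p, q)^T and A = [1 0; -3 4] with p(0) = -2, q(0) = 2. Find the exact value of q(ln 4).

1016

A = [[1,0],[-3,4]]; eigenvalues λ = 1, 4.
Eigenvectors: (1,1) for λ=1, (0,-1) for λ=4.
From the initial condition, c_1 = -2, c_2 = -4.
q(ln 4) = (-2)(4^1)(1) + (-4)(4^4)(-1) = 1016.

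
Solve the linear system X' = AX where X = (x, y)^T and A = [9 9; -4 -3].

Coefficient matrix A = [[9, 9], [-4, -3]].
Characteristic polynomial det(A - λI) = λ^2 - 6λ + 9 = 0.
Single eigenvalue λ = 3 with algebraic multiplicity 2.
Eigenvector v = (-3,2); generalized eigenvector w with (A-λI)w=v is (1,-1).
General solution: e^(3t)[K_1·v + K_2·(t·v + w)].

x(t) = -3K_1e^(3t) - 3K_2te^(3t) + K_2e^(3t), y(t) = 2K_1e^(3t) + 2K_2te^(3t) - K_2e^(3t)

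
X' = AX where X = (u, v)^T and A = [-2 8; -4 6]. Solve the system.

u(t) = K_1e^(2t)sin(4t) - K_1e^(2t)cos(4t) - K_2e^(2t)sin(4t) - K_2e^(2t)cos(4t), v(t) = K_1e^(2t)sin(4t) - K_2e^(2t)cos(4t)

Coefficient matrix A = [[-2, 8], [-4, 6]].
Characteristic polynomial det(A - λI) = λ^2 - 4λ + 20 = 0.
Eigenvalues λ = 2 ± 4i (complex conjugate pair).
For λ=2+4i: an eigenvector is (-1,0) - i(1,1) = (-1 - i, 0 - i).
A real fundamental pair from Re and Im of e^((2+4i)t)v: X_1 = e^(2t)(cos(4t)·(-1,0) + sin(4t)·(1,1)), X_2 = e^(2t)(sin(4t)·(-1,0) - cos(4t)·(1,1)).
General solution: K_1X_1 + K_2X_2.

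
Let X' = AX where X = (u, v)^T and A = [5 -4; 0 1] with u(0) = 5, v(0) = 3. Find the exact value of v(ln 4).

12

A = [[5,-4],[0,1]]; eigenvalues λ = 1, 5.
Eigenvectors: (-1,-1) for λ=1, (1,0) for λ=5.
From the initial condition, c_1 = -3, c_2 = 2.
v(ln 4) = (-3)(4^1)(-1) + (2)(4^5)(0) = 12.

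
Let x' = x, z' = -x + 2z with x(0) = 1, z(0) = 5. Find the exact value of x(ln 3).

3

A = [[1,0],[-1,2]]; eigenvalues λ = 1, 2.
Eigenvectors: (-1,-1) for λ=1, (0,1) for λ=2.
From the initial condition, c_1 = -1, c_2 = 4.
x(ln 3) = (-1)(3^1)(-1) + (4)(3^2)(0) = 3.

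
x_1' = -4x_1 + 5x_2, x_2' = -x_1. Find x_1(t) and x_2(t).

x_1(t) = 2c_1e^(-2t)sin(t) - c_1e^(-2t)cos(t) - c_2e^(-2t)sin(t) - 2c_2e^(-2t)cos(t), x_2(t) = c_1e^(-2t)sin(t) - c_2e^(-2t)cos(t)

Coefficient matrix A = [[-4, 5], [-1, 0]].
Characteristic polynomial det(A - λI) = λ^2 + 4λ + 5 = 0.
Eigenvalues λ = -2 ± i (complex conjugate pair).
For λ=-2+i: an eigenvector is (-1,0) - i(2,1) = (-1 - 2i, 0 - i).
A real fundamental pair from Re and Im of e^((-2+i)t)v: X_1 = e^(-2t)(cos(t)·(-1,0) + sin(t)·(2,1)), X_2 = e^(-2t)(sin(t)·(-1,0) - cos(t)·(2,1)).
General solution: c_1X_1 + c_2X_2.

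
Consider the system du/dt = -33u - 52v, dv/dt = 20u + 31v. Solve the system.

u(t) = 2C_1e^(-t)sin(4t) + 3C_1e^(-t)cos(4t) + 3C_2e^(-t)sin(4t) - 2C_2e^(-t)cos(4t), v(t) = -C_1e^(-t)sin(4t) - 2C_1e^(-t)cos(4t) - 2C_2e^(-t)sin(4t) + C_2e^(-t)cos(4t)

Coefficient matrix A = [[-33, -52], [20, 31]].
Characteristic polynomial det(A - λI) = λ^2 + 2λ + 17 = 0.
Eigenvalues λ = -1 ± 4i (complex conjugate pair).
For λ=-1+4i: an eigenvector is (3,-2) - i(2,-1) = (3 - 2i, -2 + i).
A real fundamental pair from Re and Im of e^((-1+4i)t)v: X_1 = e^(-t)(cos(4t)·(3,-2) + sin(4t)·(2,-1)), X_2 = e^(-t)(sin(4t)·(3,-2) - cos(4t)·(2,-1)).
General solution: C_1X_1 + C_2X_2.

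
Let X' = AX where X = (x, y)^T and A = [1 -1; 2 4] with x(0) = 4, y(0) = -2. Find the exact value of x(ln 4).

A = [[1,-1],[2,4]]; eigenvalues λ = 2, 3.
Eigenvectors: (-1,1) for λ=2, (-1,2) for λ=3.
From the initial condition, c_1 = -6, c_2 = 2.
x(ln 4) = (-6)(4^2)(-1) + (2)(4^3)(-1) = -32.

-32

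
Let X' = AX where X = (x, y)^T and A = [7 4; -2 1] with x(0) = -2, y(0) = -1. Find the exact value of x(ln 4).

A = [[7,4],[-2,1]]; eigenvalues λ = 5, 3.
Eigenvectors: (-2,1) for λ=5, (-1,1) for λ=3.
From the initial condition, c_1 = 3, c_2 = -4.
x(ln 4) = (3)(4^5)(-2) + (-4)(4^3)(-1) = -5888.

-5888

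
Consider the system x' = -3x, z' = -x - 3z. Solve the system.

x(t) = -C_2e^(-3t), z(t) = C_1e^(-3t) + C_2te^(-3t)

Coefficient matrix A = [[-3, 0], [-1, -3]].
Characteristic polynomial det(A - λI) = λ^2 + 6λ + 9 = 0.
Single eigenvalue λ = -3 with algebraic multiplicity 2.
Eigenvector v = (0,1); generalized eigenvector w with (A-λI)w=v is (-1,0).
General solution: e^(-3t)[C_1·v + C_2·(t·v + w)].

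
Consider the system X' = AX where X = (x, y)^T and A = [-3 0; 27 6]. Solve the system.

Coefficient matrix A = [[-3, 0], [27, 6]].
Characteristic polynomial det(A - λI) = λ^2 - 3λ - 18 = 0.
Eigenvalues λ = 6, -3.
For λ=6: (A-λI) row 1 is [-9, 0], so an eigenvector is (0, -1).
For λ=-3: (A-λI) row 2 is [27, 9], so an eigenvector is (-1, 3).
General solution: K_1e^(6t)(0,-1) + K_2e^(-3t)(-1,3).

x(t) = -K_2e^(-3t), y(t) = -K_1e^(6t) + 3K_2e^(-3t)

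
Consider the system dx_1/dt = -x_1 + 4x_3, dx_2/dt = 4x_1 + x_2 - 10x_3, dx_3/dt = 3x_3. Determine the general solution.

x_1(t) = K_1e^(-t) + K_3e^(3t), x_2(t) = -2K_1e^(-t) + K_2e^(t) - 3K_3e^(3t), x_3(t) = K_3e^(3t)

Coefficient matrix A = [[-1, 0, 4], [4, 1, -10], [0, 0, 3]].
det(A - λI) = 0 gives eigenvalues λ = -1, 1, 3.
For λ=-1: eigenvector (1,-2,0).
For λ=1: eigenvector (0,1,0).
For λ=3: eigenvector (1,-3,1).
General solution: K_1e^(-t)(1,-2,0) + K_2e^(t)(0,1,0) + K_3e^(3t)(1,-3,1).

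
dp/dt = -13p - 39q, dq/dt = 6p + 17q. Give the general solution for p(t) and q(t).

p(t) = -3C_1e^(2t)sin(3t) - 2C_1e^(2t)cos(3t) - 2C_2e^(2t)sin(3t) + 3C_2e^(2t)cos(3t), q(t) = C_1e^(2t)sin(3t) + C_1e^(2t)cos(3t) + C_2e^(2t)sin(3t) - C_2e^(2t)cos(3t)

Coefficient matrix A = [[-13, -39], [6, 17]].
Characteristic polynomial det(A - λI) = λ^2 - 4λ + 13 = 0.
Eigenvalues λ = 2 ± 3i (complex conjugate pair).
For λ=2+3i: an eigenvector is (-2,1) - i(-3,1) = (-2 + 3i, 1 - i).
A real fundamental pair from Re and Im of e^((2+3i)t)v: X_1 = e^(2t)(cos(3t)·(-2,1) + sin(3t)·(-3,1)), X_2 = e^(2t)(sin(3t)·(-2,1) - cos(3t)·(-3,1)).
General solution: C_1X_1 + C_2X_2.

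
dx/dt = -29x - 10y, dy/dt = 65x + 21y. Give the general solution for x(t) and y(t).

Coefficient matrix A = [[-29, -10], [65, 21]].
Characteristic polynomial det(A - λI) = λ^2 + 8λ + 41 = 0.
Eigenvalues λ = -4 ± 5i (complex conjugate pair).
For λ=-4+5i: an eigenvector is (1,-2) - i(-1,3) = (1 + i, -2 - 3i).
A real fundamental pair from Re and Im of e^((-4+5i)t)v: X_1 = e^(-4t)(cos(5t)·(1,-2) + sin(5t)·(-1,3)), X_2 = e^(-4t)(sin(5t)·(1,-2) - cos(5t)·(-1,3)).
General solution: c_1X_1 + c_2X_2.

x(t) = -c_1e^(-4t)sin(5t) + c_1e^(-4t)cos(5t) + c_2e^(-4t)sin(5t) + c_2e^(-4t)cos(5t), y(t) = 3c_1e^(-4t)sin(5t) - 2c_1e^(-4t)cos(5t) - 2c_2e^(-4t)sin(5t) - 3c_2e^(-4t)cos(5t)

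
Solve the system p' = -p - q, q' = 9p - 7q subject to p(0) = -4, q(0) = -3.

p(t) = -9te^(-4t) - 4e^(-4t), q(t) = -27te^(-4t) - 3e^(-4t)

Coefficient matrix A = [[-1, -1], [9, -7]].
Characteristic polynomial det(A - λI) = λ^2 + 8λ + 16 = 0.
Single eigenvalue λ = -4 with algebraic multiplicity 2.
Eigenvector v = (1,3); generalized eigenvector w with (A-λI)w=v is (1,2).
General solution: e^(-4t)[c_1·v + c_2·(t·v + w)].
Applying p(0)=-4, q(0)=-3 gives c_1=5, c_2=-9.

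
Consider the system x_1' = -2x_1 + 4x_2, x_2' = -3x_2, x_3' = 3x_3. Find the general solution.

Coefficient matrix A = [[-2, 4, 0], [0, -3, 0], [0, 0, 3]].
det(A - λI) = 0 gives eigenvalues λ = -2, -3, 3.
For λ=-2: eigenvector (1,0,0).
For λ=-3: eigenvector (-4,1,0).
For λ=3: eigenvector (0,0,1).
General solution: C_1e^(-2t)(1,0,0) + C_2e^(-3t)(-4,1,0) + C_3e^(3t)(0,0,1).

x_1(t) = C_1e^(-2t) - 4C_2e^(-3t), x_2(t) = C_2e^(-3t), x_3(t) = C_3e^(3t)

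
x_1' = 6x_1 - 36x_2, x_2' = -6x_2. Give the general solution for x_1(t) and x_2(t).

x_1(t) = -3C_1e^(-6t) + C_2e^(6t), x_2(t) = -C_1e^(-6t)

Coefficient matrix A = [[6, -36], [0, -6]].
Characteristic polynomial det(A - λI) = λ^2 - 36 = 0.
Eigenvalues λ = -6, 6.
For λ=-6: (A-λI) row 1 is [12, -36], so an eigenvector is (-3, -1).
For λ=6: (A-λI) row 1 is [0, -36], so an eigenvector is (1, 0).
General solution: C_1e^(-6t)(-3,-1) + C_2e^(6t)(1,0).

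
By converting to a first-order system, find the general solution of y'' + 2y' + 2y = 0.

Let x_1 = y, x_2 = y'. Then x_1' = x_2 and x_2' = -2x_1 - 2x_2.
A = [[0,1],[-2,-2]]; det(A-λI) = λ^2 + 2λ + 2.
Eigenvalues λ = -1 ± i.

y(t) = c_1e^(-t)cos(t) + c_2e^(-t)sin(t)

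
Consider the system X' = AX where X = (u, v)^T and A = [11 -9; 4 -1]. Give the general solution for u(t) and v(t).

u(t) = -3K_1e^(5t) - 3K_2te^(5t) - 2K_2e^(5t), v(t) = -2K_1e^(5t) - 2K_2te^(5t) - K_2e^(5t)

Coefficient matrix A = [[11, -9], [4, -1]].
Characteristic polynomial det(A - λI) = λ^2 - 10λ + 25 = 0.
Single eigenvalue λ = 5 with algebraic multiplicity 2.
Eigenvector v = (-3,-2); generalized eigenvector w with (A-λI)w=v is (-2,-1).
General solution: e^(5t)[K_1·v + K_2·(t·v + w)].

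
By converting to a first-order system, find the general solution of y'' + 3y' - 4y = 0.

Let x_1 = y, x_2 = y'. Then x_1' = x_2 and x_2' = 4x_1 - 3x_2.
A = [[0,1],[4,-3]]; det(A-λI) = λ^2 + 3λ - 4.
Eigenvalues λ = -4, 1 with eigenvectors (1,-4), (1,1).

y(t) = c_1e^(-4t) + c_2e^(t)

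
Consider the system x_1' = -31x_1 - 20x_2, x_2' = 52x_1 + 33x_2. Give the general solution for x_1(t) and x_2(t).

Coefficient matrix A = [[-31, -20], [52, 33]].
Characteristic polynomial det(A - λI) = λ^2 - 2λ + 17 = 0.
Eigenvalues λ = 1 ± 4i (complex conjugate pair).
For λ=1+4i: an eigenvector is (-2,3) - i(1,-2) = (-2 - i, 3 + 2i).
A real fundamental pair from Re and Im of e^((1+4i)t)v: X_1 = e^(t)(cos(4t)·(-2,3) + sin(4t)·(1,-2)), X_2 = e^(t)(sin(4t)·(-2,3) - cos(4t)·(1,-2)).
General solution: K_1X_1 + K_2X_2.

x_1(t) = K_1e^(t)sin(4t) - 2K_1e^(t)cos(4t) - 2K_2e^(t)sin(4t) - K_2e^(t)cos(4t), x_2(t) = -2K_1e^(t)sin(4t) + 3K_1e^(t)cos(4t) + 3K_2e^(t)sin(4t) + 2K_2e^(t)cos(4t)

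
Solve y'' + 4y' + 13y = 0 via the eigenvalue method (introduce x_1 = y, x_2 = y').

Let x_1 = y, x_2 = y'. Then x_1' = x_2 and x_2' = -13x_1 - 4x_2.
A = [[0,1],[-13,-4]]; det(A-λI) = λ^2 + 4λ + 13.
Eigenvalues λ = -2 ± 3i.

y(t) = c_1e^(-2t)cos(3t) + c_2e^(-2t)sin(3t)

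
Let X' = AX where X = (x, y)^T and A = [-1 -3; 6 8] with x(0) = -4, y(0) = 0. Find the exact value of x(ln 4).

A = [[-1,-3],[6,8]]; eigenvalues λ = 5, 2.
Eigenvectors: (1,-2) for λ=5, (-1,1) for λ=2.
From the initial condition, c_1 = 4, c_2 = 8.
x(ln 4) = (4)(4^5)(1) + (8)(4^2)(-1) = 3968.

3968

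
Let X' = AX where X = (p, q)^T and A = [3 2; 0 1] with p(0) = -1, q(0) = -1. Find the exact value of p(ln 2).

A = [[3,2],[0,1]]; eigenvalues λ = 1, 3.
Eigenvectors: (1,-1) for λ=1, (-1,0) for λ=3.
From the initial condition, c_1 = 1, c_2 = 2.
p(ln 2) = (1)(2^1)(1) + (2)(2^3)(-1) = -14.

-14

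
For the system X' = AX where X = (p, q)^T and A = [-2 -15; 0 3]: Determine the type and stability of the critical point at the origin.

A = [[-2,-15],[0,3]]; det(A-λI) = λ^2 - λ - 6.
λ = -2, 3: opposite signs.

saddle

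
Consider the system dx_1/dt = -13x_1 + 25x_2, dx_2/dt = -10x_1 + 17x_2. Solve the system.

Coefficient matrix A = [[-13, 25], [-10, 17]].
Characteristic polynomial det(A - λI) = λ^2 - 4λ + 29 = 0.
Eigenvalues λ = 2 ± 5i (complex conjugate pair).
For λ=2+5i: an eigenvector is (-1,-1) - i(-2,-1) = (-1 + 2i, -1 + i).
A real fundamental pair from Re and Im of e^((2+5i)t)v: X_1 = e^(2t)(cos(5t)·(-1,-1) + sin(5t)·(-2,-1)), X_2 = e^(2t)(sin(5t)·(-1,-1) - cos(5t)·(-2,-1)).
General solution: K_1X_1 + K_2X_2.

x_1(t) = -2K_1e^(2t)sin(5t) - K_1e^(2t)cos(5t) - K_2e^(2t)sin(5t) + 2K_2e^(2t)cos(5t), x_2(t) = -K_1e^(2t)sin(5t) - K_1e^(2t)cos(5t) - K_2e^(2t)sin(5t) + K_2e^(2t)cos(5t)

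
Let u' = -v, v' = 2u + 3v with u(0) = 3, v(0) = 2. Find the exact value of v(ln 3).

66

A = [[0,-1],[2,3]]; eigenvalues λ = 1, 2.
Eigenvectors: (-1,1) for λ=1, (-1,2) for λ=2.
From the initial condition, c_1 = -8, c_2 = 5.
v(ln 3) = (-8)(3^1)(1) + (5)(3^2)(2) = 66.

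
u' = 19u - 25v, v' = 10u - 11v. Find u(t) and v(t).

Coefficient matrix A = [[19, -25], [10, -11]].
Characteristic polynomial det(A - λI) = λ^2 - 8λ + 41 = 0.
Eigenvalues λ = 4 ± 5i (complex conjugate pair).
For λ=4+5i: an eigenvector is (-1,-1) - i(2,1) = (-1 - 2i, -1 - i).
A real fundamental pair from Re and Im of e^((4+5i)t)v: X_1 = e^(4t)(cos(5t)·(-1,-1) + sin(5t)·(2,1)), X_2 = e^(4t)(sin(5t)·(-1,-1) - cos(5t)·(2,1)).
General solution: C_1X_1 + C_2X_2.

u(t) = 2C_1e^(4t)sin(5t) - C_1e^(4t)cos(5t) - C_2e^(4t)sin(5t) - 2C_2e^(4t)cos(5t), v(t) = C_1e^(4t)sin(5t) - C_1e^(4t)cos(5t) - C_2e^(4t)sin(5t) - C_2e^(4t)cos(5t)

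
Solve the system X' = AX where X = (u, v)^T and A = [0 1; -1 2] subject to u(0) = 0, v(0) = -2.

u(t) = -2te^(t), v(t) = -2te^(t) - 2e^(t)

Coefficient matrix A = [[0, 1], [-1, 2]].
Characteristic polynomial det(A - λI) = λ^2 - 2λ + 1 = 0.
Single eigenvalue λ = 1 with algebraic multiplicity 2.
Eigenvector v = (-1,-1); generalized eigenvector w with (A-λI)w=v is (-1,-2).
General solution: e^(t)[C_1·v + C_2·(t·v + w)].
Applying u(0)=0, v(0)=-2 gives C_1=-2, C_2=2.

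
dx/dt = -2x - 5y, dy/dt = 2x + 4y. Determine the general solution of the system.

Coefficient matrix A = [[-2, -5], [2, 4]].
Characteristic polynomial det(A - λI) = λ^2 - 2λ + 2 = 0.
Eigenvalues λ = 1 ± i (complex conjugate pair).
For λ=1+i: an eigenvector is (-2,1) - i(1,-1) = (-2 - i, 1 + i).
A real fundamental pair from Re and Im of e^((1+i)t)v: X_1 = e^(t)(cos(t)·(-2,1) + sin(t)·(1,-1)), X_2 = e^(t)(sin(t)·(-2,1) - cos(t)·(1,-1)).
General solution: c_1X_1 + c_2X_2.

x(t) = c_1e^(t)sin(t) - 2c_1e^(t)cos(t) - 2c_2e^(t)sin(t) - c_2e^(t)cos(t), y(t) = -c_1e^(t)sin(t) + c_1e^(t)cos(t) + c_2e^(t)sin(t) + c_2e^(t)cos(t)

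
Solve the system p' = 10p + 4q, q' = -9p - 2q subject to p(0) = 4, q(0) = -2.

Coefficient matrix A = [[10, 4], [-9, -2]].
Characteristic polynomial det(A - λI) = λ^2 - 8λ + 16 = 0.
Single eigenvalue λ = 4 with algebraic multiplicity 2.
Eigenvector v = (2,-3); generalized eigenvector w with (A-λI)w=v is (1,-1).
General solution: e^(4t)[c_1·v + c_2·(t·v + w)].
Applying p(0)=4, q(0)=-2 gives c_1=-2, c_2=8.

p(t) = 16te^(4t) + 4e^(4t), q(t) = -24te^(4t) - 2e^(4t)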